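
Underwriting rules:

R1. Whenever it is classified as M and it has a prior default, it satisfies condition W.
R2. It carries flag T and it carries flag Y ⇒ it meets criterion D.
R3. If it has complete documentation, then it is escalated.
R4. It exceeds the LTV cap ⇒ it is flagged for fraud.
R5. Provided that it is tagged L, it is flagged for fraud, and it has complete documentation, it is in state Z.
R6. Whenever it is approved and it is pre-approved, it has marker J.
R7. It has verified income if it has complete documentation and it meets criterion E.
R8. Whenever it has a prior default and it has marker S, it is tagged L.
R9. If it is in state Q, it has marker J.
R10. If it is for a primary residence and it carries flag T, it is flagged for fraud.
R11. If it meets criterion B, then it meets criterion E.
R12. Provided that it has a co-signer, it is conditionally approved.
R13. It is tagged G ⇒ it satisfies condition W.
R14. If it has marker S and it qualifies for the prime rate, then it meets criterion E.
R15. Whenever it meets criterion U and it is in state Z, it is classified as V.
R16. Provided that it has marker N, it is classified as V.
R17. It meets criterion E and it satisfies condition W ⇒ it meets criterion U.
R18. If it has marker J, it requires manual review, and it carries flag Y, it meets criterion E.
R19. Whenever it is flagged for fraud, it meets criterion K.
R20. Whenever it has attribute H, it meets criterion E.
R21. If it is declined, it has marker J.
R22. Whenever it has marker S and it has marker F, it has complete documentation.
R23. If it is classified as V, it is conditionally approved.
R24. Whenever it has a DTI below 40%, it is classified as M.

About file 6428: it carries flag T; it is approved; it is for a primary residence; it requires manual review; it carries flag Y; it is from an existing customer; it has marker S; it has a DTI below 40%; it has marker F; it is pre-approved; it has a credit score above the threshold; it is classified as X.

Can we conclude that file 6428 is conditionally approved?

No

Forward chaining from the given facts derives: meets criterion D, has marker J, is flagged for fraud, meets criterion E, meets criterion K, has complete documentation, is classified as M, is escalated, has verified income.
Rules concluding "it is conditionally approved": R12 needs "it has a co-signer"; R23 needs "it is classified as V" — none of these are established.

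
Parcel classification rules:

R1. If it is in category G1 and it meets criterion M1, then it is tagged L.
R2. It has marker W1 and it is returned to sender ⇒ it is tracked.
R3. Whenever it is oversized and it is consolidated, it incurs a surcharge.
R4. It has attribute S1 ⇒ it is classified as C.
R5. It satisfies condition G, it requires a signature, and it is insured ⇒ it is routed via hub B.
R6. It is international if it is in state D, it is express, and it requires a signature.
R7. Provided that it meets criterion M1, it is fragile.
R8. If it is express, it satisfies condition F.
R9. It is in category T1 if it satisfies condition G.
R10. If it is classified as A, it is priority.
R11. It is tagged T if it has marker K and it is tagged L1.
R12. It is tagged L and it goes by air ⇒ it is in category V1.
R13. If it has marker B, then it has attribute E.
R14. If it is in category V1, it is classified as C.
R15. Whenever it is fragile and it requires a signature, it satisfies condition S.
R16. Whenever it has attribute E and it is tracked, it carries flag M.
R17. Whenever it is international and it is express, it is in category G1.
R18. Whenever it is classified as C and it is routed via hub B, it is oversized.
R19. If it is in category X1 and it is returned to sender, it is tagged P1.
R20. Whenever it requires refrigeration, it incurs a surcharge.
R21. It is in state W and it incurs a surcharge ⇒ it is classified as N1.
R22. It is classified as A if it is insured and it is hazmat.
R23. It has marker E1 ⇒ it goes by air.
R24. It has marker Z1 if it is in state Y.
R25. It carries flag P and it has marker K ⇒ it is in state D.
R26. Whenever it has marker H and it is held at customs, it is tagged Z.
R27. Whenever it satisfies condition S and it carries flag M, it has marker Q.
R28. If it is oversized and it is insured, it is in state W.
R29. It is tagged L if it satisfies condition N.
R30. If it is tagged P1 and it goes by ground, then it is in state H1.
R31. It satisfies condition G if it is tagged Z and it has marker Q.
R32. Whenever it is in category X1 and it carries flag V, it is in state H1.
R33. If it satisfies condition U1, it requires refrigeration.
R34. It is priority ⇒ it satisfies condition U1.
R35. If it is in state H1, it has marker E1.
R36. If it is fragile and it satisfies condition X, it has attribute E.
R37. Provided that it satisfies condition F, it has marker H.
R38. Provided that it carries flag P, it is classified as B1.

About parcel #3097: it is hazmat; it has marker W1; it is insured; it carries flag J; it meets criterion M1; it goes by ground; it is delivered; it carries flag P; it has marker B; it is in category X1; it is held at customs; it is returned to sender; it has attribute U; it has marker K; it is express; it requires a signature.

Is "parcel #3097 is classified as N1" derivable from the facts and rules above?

Yes

By R2 (it has marker W1, it is returned to sender): it is tracked.
By R7 (it meets criterion M1): it is fragile.
By R8 (it is express): it satisfies condition F.
By R13 (it has marker B): it has attribute E.
By R15 (it is fragile, it requires a signature): it satisfies condition S.
By R16 (it has attribute E, it is tracked): it carries flag M.
By R19 (it is in category X1, it is returned to sender): it is tagged P1.
By R22 (it is insured, it is hazmat): it is classified as A.
By R25 (it carries flag P, it has marker K): it is in state D.
By R27 (it satisfies condition S, it carries flag M): it has marker Q.
By R30 (it is tagged P1, it goes by ground): it is in state H1.
By R35 (it is in state H1): it has marker E1.
By R37 (it satisfies condition F): it has marker H.
By R6 (it is in state D, it is express, it requires a signature): it is international.
By R10 (it is classified as A): it is priority.
By R17 (it is international, it is express): it is in category G1.
By R23 (it has marker E1): it goes by air.
By R26 (it has marker H, it is held at customs): it is tagged Z.
By R31 (it is tagged Z, it has marker Q): it satisfies condition G.
By R34 (it is priority): it satisfies condition U1.
By R1 (it is in category G1, it meets criterion M1): it is tagged L.
By R5 (it satisfies condition G, it requires a signature, it is insured): it is routed via hub B.
By R12 (it is tagged L, it goes by air): it is in category V1.
By R14 (it is in category V1): it is classified as C.
By R18 (it is classified as C, it is routed via hub B): it is oversized.
By R28 (it is oversized, it is insured): it is in state W.
By R33 (it satisfies condition U1): it requires refrigeration.
By R20 (it requires refrigeration): it incurs a surcharge.
By R21 (it is in state W, it incurs a surcharge): it is classified as N1.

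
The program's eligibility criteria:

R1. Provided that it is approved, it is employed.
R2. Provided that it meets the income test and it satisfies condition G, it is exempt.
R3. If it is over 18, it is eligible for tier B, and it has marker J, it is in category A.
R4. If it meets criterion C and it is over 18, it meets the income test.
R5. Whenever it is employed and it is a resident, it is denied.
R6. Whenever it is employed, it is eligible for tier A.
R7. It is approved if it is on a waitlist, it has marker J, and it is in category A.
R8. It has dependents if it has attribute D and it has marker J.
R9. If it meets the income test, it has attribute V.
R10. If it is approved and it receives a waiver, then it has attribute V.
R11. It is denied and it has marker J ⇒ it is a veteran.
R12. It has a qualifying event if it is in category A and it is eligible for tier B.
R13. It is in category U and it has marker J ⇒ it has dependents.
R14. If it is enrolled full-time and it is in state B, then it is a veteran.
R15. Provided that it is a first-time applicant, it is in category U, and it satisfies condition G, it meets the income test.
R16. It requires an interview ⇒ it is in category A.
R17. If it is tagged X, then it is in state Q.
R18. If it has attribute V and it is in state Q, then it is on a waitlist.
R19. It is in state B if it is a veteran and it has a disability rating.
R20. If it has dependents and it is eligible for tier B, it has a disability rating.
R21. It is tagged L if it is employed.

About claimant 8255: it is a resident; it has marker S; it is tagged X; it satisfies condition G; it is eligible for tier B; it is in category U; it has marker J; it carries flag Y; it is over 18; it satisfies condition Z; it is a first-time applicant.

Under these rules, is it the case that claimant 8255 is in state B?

Yes

By R3 (it is over 18, it is eligible for tier B, it has marker J): it is in category A.
By R13 (it is in category U, it has marker J): it has dependents.
By R15 (it is a first-time applicant, it is in category U, it satisfies condition G): it meets the income test.
By R17 (it is tagged X): it is in state Q.
By R20 (it has dependents, it is eligible for tier B): it has a disability rating.
By R9 (it meets the income test): it has attribute V.
By R18 (it has attribute V, it is in state Q): it is on a waitlist.
By R7 (it is on a waitlist, it has marker J, it is in category A): it is approved.
By R1 (it is approved): it is employed.
By R5 (it is employed, it is a resident): it is denied.
By R11 (it is denied, it has marker J): it is a veteran.
By R19 (it is a veteran, it has a disability rating): it is in state B.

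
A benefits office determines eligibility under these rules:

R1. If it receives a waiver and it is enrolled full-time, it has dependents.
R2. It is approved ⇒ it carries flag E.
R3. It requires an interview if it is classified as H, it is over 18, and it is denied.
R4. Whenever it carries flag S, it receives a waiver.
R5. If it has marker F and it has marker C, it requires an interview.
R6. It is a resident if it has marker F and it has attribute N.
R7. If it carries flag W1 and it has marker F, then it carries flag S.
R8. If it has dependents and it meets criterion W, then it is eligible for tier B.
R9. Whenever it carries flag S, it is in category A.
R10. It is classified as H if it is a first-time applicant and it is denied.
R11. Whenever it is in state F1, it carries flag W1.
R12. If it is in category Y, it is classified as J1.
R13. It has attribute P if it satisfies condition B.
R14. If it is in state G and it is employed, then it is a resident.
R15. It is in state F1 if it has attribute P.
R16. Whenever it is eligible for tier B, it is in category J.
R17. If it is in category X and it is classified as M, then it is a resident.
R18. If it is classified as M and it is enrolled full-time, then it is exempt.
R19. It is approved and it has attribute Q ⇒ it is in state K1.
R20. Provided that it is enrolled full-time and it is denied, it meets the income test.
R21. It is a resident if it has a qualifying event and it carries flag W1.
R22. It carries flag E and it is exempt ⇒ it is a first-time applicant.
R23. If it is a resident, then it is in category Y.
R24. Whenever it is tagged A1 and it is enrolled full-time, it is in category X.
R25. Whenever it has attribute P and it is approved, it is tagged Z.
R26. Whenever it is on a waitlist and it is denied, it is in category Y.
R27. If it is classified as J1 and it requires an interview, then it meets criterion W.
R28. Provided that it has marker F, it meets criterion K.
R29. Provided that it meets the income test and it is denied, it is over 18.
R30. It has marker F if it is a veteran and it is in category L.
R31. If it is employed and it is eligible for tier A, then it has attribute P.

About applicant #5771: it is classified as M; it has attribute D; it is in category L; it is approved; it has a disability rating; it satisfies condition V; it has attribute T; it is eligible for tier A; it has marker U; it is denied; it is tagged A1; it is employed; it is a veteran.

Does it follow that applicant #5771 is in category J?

Forward chaining from the given facts derives: carries flag E, has marker F, has attribute P, is in state F1, is tagged Z, meets criterion K, carries flag W1, carries flag S, is in category A, receives a waiver.
The only rule concluding "it is in category J" is R16, which needs "it is eligible for tier B"; that is never established.

No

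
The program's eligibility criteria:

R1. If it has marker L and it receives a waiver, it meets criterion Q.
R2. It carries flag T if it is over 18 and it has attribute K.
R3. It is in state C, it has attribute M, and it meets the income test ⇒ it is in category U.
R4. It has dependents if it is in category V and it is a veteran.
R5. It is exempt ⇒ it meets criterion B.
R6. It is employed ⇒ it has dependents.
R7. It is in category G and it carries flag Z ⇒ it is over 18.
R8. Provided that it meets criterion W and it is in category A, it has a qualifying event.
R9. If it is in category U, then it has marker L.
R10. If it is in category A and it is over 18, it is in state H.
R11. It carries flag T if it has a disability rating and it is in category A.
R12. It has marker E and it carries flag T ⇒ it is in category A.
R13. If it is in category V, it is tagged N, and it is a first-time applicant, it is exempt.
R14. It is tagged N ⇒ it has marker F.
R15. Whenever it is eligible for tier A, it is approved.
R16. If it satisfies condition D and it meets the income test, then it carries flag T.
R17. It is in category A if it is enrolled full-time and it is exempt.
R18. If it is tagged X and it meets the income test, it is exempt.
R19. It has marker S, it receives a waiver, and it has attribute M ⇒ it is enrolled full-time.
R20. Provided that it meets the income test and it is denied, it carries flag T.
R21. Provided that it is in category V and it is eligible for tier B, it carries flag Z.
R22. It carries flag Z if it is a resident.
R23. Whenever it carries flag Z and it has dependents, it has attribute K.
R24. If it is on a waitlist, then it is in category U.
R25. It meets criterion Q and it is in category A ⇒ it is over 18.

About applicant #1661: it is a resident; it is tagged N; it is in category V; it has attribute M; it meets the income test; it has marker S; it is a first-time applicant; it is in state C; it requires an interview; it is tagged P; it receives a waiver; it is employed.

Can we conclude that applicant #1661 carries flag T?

By R3 (it is in state C, it has attribute M, it meets the income test): it is in category U.
By R6 (it is employed): it has dependents.
By R9 (it is in category U): it has marker L.
By R13 (it is in category V, it is tagged N, it is a first-time applicant): it is exempt.
By R19 (it has marker S, it receives a waiver, it has attribute M): it is enrolled full-time.
By R22 (it is a resident): it carries flag Z.
By R23 (it carries flag Z, it has dependents): it has attribute K.
By R1 (it has marker L, it receives a waiver): it meets criterion Q.
By R17 (it is enrolled full-time, it is exempt): it is in category A.
By R25 (it meets criterion Q, it is in category A): it is over 18.
By R2 (it is over 18, it has attribute K): it carries flag T.

Yes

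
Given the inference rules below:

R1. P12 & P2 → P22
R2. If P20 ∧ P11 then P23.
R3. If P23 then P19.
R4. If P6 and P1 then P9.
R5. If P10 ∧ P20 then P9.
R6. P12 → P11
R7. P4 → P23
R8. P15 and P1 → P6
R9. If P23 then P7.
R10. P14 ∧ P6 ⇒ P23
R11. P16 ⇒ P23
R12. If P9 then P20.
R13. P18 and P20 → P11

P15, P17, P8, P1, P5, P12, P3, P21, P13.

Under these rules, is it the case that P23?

Yes

P11  (by R6: P12)
P6  (by R8: P15, P1)
P9  (by R4: P6, P1)
P20  (by R12: P9)
P23  (by R2: P20, P11)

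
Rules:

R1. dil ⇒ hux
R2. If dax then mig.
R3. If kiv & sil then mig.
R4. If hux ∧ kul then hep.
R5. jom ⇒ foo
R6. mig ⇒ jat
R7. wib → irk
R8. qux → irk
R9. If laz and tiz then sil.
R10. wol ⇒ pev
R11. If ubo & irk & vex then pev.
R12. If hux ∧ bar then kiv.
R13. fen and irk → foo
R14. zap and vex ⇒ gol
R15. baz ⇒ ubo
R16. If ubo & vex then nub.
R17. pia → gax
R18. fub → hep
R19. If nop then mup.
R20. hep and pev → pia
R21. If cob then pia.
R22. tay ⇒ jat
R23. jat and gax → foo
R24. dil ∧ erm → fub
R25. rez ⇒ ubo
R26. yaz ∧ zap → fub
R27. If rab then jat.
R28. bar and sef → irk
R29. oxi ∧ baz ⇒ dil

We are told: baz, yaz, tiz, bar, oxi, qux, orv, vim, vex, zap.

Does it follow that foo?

Forward chaining from the given facts derives: irk, gol, ubo, nub, fub, dil, hux, pev, kiv, hep, pia, gax.
Rules concluding foo: R5 needs jom; R13 needs fen; R23 needs jat — none of these are established.

No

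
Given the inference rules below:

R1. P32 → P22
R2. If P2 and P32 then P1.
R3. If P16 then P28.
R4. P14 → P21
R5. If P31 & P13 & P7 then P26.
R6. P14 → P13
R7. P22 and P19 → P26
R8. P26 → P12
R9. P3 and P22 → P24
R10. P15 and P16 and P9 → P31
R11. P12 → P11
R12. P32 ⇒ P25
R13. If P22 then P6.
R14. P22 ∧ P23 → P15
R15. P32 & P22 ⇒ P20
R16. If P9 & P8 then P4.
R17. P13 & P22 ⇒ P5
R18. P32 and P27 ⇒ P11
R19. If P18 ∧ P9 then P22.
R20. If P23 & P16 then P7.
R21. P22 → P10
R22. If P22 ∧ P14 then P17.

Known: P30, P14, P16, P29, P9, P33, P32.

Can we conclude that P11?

No

Forward chaining from the given facts derives: P22, P28, P21, P13, P25, P6, P20, P5, P10, P17.
Rules concluding P11: R11 needs P12; R18 needs P27 — none of these are established.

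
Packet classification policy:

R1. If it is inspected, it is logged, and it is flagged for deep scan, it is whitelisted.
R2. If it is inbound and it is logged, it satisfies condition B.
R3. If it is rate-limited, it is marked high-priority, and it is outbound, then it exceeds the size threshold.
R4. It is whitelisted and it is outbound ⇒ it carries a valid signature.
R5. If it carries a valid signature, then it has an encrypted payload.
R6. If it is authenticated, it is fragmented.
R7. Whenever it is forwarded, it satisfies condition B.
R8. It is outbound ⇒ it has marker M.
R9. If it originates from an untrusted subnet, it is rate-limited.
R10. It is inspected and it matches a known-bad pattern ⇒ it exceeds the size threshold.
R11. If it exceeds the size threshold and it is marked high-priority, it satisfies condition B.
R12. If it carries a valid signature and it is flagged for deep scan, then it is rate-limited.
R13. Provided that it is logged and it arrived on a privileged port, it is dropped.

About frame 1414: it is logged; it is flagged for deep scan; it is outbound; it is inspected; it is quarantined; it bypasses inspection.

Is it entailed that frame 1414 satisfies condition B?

No

Forward chaining from the given facts derives: is whitelisted, carries a valid signature, has an encrypted payload, has marker M, is rate-limited.
Rules concluding "it satisfies condition B": R2 needs "it is inbound"; R7 needs "it is forwarded"; R11 needs "it exceeds the size threshold" — none of these are established.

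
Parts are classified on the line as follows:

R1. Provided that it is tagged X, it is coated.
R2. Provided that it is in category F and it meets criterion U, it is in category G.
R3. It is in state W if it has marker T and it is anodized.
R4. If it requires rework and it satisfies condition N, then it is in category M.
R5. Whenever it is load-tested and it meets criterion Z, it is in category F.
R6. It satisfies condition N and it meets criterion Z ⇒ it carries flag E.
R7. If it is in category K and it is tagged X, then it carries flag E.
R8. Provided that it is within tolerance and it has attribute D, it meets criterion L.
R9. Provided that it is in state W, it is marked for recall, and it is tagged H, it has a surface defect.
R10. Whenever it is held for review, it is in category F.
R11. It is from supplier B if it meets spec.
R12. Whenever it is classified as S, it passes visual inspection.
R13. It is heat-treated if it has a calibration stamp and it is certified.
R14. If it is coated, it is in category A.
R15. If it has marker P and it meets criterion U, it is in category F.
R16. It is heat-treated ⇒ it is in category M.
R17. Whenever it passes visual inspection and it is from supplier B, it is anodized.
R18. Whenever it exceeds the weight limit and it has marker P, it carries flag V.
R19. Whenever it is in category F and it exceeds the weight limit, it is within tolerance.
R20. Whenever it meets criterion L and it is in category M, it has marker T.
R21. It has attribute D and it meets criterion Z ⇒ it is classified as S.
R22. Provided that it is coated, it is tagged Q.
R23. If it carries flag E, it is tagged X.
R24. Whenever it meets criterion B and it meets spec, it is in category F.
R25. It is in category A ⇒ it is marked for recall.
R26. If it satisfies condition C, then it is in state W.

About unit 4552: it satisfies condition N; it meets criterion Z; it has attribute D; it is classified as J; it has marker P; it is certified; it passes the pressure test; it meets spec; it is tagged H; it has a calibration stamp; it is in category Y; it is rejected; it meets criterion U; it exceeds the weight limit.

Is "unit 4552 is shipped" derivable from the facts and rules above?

No

Forward chaining from the given facts derives: carries flag E, is from supplier B, is heat-treated, is in category F, is in category M, carries flag V, is within tolerance, is classified as S, is tagged X, is coated, is in category G, meets criterion L, passes visual inspection, is in category A, is anodized, has marker T, is tagged Q, is marked for recall, is in state W, has a surface defect.
No rule has "it is shipped" as its conclusion, and it is not among the given facts.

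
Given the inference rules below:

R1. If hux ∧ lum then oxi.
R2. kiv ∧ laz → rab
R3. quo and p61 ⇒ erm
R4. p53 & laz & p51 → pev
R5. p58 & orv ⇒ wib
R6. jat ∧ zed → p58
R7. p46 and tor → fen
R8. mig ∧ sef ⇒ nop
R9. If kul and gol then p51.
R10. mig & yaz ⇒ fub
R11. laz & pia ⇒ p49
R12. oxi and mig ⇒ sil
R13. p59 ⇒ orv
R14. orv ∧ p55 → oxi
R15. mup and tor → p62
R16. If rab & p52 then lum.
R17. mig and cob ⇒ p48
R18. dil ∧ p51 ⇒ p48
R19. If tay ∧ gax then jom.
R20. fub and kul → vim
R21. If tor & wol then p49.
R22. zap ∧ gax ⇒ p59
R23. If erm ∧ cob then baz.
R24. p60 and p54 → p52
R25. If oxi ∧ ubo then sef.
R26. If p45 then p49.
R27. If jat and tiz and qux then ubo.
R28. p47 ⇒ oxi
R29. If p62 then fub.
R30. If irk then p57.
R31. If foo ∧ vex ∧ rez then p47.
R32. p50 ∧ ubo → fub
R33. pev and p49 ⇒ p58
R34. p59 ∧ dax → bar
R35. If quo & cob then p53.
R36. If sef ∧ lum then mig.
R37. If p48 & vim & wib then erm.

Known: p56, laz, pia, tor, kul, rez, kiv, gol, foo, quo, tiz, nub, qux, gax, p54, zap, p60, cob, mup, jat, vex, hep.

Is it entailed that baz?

rab  (by R2: kiv, laz)
p51  (by R9: kul, gol)
p49  (by R11: laz, pia)
p62  (by R15: mup, tor)
p59  (by R22: zap, gax)
p52  (by R24: p60, p54)
ubo  (by R27: jat, tiz, qux)
fub  (by R29: p62)
p47  (by R31: foo, vex, rez)
p53  (by R35: quo, cob)
pev  (by R4: p53, laz, p51)
orv  (by R13: p59)
lum  (by R16: rab, p52)
vim  (by R20: fub, kul)
oxi  (by R28: p47)
p58  (by R33: pev, p49)
wib  (by R5: p58, orv)
sef  (by R25: oxi, ubo)
mig  (by R36: sef, lum)
p48  (by R17: mig, cob)
erm  (by R37: p48, vim, wib)
baz  (by R23: erm, cob)

Yes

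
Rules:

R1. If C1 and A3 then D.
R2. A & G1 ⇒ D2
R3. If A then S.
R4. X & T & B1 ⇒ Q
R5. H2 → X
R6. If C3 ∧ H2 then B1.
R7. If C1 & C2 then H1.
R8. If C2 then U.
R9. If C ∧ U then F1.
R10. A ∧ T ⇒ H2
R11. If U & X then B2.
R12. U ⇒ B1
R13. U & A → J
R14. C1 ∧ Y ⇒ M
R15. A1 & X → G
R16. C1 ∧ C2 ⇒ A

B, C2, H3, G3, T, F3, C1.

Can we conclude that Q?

Yes

U  (by R8: C2)
B1  (by R12: U)
A  (by R16: C1, C2)
H2  (by R10: A, T)
X  (by R5: H2)
Q  (by R4: X, T, B1)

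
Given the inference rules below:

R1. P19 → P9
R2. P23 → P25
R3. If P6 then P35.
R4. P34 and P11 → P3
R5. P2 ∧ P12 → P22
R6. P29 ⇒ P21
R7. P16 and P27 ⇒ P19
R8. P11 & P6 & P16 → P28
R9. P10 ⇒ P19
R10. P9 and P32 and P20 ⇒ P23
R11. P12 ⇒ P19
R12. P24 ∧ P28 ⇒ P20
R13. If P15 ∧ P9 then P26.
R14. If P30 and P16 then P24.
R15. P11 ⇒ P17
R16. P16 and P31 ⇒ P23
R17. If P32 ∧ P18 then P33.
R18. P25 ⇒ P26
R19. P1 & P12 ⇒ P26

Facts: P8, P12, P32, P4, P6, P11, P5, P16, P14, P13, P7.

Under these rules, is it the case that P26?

Forward chaining from the given facts derives: P35, P28, P19, P17, P9.
Rules concluding P26: R13 needs P15; R18 needs P25; R19 needs P1 — none of these are established.

No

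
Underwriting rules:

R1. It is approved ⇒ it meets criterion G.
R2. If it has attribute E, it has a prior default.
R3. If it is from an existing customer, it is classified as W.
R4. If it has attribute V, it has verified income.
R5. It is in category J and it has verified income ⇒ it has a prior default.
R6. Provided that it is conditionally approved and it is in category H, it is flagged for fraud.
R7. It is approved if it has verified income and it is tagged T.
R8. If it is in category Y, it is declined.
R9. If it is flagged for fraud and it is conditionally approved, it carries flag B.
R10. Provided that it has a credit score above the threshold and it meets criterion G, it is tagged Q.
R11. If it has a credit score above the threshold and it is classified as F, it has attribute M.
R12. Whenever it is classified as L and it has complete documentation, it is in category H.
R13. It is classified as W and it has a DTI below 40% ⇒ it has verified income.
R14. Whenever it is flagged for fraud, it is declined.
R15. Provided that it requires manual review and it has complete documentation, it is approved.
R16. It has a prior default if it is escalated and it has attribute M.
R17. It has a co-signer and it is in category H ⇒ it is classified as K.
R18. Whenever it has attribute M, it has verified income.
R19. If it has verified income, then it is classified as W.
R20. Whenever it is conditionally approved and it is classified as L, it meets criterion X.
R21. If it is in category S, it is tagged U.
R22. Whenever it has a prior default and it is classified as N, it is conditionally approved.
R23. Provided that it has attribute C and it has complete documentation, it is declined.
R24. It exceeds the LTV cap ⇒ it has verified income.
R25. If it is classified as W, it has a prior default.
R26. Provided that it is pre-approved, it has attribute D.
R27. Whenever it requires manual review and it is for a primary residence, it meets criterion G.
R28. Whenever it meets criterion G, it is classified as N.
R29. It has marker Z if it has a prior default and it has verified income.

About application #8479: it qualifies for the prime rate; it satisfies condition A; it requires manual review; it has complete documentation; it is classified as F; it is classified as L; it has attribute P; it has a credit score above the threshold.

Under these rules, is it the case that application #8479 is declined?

Yes

By R11 (it has a credit score above the threshold, it is classified as F): it has attribute M.
By R12 (it is classified as L, it has complete documentation): it is in category H.
By R15 (it requires manual review, it has complete documentation): it is approved.
By R18 (it has attribute M): it has verified income.
By R19 (it has verified income): it is classified as W.
By R25 (it is classified as W): it has a prior default.
By R1 (it is approved): it meets criterion G.
By R28 (it meets criterion G): it is classified as N.
By R22 (it has a prior default, it is classified as N): it is conditionally approved.
By R6 (it is conditionally approved, it is in category H): it is flagged for fraud.
By R14 (it is flagged for fraud): it is declined.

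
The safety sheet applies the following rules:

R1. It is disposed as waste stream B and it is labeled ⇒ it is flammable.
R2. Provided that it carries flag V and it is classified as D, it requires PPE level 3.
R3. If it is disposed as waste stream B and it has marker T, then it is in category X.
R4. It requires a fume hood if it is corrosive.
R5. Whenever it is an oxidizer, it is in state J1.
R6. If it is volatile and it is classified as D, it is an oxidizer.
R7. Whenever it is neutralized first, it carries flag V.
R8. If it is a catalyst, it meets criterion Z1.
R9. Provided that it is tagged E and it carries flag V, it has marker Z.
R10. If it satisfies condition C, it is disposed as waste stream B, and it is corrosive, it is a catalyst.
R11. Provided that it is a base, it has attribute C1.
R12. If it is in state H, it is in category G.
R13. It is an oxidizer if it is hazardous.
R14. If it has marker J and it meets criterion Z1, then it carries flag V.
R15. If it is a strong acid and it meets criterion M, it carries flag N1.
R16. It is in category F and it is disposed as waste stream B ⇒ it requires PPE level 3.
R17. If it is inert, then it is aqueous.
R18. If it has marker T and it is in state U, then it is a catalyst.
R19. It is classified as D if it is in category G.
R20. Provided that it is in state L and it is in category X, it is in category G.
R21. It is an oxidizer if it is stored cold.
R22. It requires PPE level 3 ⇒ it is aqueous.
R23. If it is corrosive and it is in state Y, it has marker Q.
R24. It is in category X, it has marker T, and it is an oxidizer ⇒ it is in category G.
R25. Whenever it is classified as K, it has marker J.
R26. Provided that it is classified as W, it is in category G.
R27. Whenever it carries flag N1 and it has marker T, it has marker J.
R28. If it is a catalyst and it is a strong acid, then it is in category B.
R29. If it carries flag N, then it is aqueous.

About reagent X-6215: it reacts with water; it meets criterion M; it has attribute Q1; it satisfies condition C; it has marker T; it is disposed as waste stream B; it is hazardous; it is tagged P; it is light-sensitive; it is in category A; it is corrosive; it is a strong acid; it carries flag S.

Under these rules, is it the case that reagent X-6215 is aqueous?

By R3 (it is disposed as waste stream B, it has marker T): it is in category X.
By R10 (it satisfies condition C, it is disposed as waste stream B, it is corrosive): it is a catalyst.
By R13 (it is hazardous): it is an oxidizer.
By R15 (it is a strong acid, it meets criterion M): it carries flag N1.
By R24 (it is in category X, it has marker T, it is an oxidizer): it is in category G.
By R27 (it carries flag N1, it has marker T): it has marker J.
By R8 (it is a catalyst): it meets criterion Z1.
By R14 (it has marker J, it meets criterion Z1): it carries flag V.
By R19 (it is in category G): it is classified as D.
By R2 (it carries flag V, it is classified as D): it requires PPE level 3.
By R22 (it requires PPE level 3): it is aqueous.

Yes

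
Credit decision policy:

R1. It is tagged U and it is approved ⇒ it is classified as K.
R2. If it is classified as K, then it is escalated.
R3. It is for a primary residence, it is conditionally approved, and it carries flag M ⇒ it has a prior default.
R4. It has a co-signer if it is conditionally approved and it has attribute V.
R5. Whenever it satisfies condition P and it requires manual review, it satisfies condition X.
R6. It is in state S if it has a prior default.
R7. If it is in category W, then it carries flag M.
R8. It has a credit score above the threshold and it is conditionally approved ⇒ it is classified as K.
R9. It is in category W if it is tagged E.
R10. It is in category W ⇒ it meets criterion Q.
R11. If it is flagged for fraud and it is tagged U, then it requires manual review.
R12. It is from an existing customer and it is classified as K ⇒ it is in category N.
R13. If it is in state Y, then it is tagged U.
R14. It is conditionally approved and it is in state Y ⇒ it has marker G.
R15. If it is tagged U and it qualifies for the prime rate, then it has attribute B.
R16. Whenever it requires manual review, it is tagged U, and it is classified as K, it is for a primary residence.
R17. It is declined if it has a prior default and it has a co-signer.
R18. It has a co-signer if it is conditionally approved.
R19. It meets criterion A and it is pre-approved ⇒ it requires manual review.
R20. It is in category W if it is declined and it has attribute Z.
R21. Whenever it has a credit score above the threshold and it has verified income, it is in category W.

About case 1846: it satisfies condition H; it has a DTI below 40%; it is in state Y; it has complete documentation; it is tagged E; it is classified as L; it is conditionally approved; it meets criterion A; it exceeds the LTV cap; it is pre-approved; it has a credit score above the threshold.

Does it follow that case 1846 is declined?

Yes

By R8 (it has a credit score above the threshold, it is conditionally approved): it is classified as K.
By R9 (it is tagged E): it is in category W.
By R13 (it is in state Y): it is tagged U.
By R18 (it is conditionally approved): it has a co-signer.
By R19 (it meets criterion A, it is pre-approved): it requires manual review.
By R7 (it is in category W): it carries flag M.
By R16 (it requires manual review, it is tagged U, it is classified as K): it is for a primary residence.
By R3 (it is for a primary residence, it is conditionally approved, it carries flag M): it has a prior default.
By R17 (it has a prior default, it has a co-signer): it is declined.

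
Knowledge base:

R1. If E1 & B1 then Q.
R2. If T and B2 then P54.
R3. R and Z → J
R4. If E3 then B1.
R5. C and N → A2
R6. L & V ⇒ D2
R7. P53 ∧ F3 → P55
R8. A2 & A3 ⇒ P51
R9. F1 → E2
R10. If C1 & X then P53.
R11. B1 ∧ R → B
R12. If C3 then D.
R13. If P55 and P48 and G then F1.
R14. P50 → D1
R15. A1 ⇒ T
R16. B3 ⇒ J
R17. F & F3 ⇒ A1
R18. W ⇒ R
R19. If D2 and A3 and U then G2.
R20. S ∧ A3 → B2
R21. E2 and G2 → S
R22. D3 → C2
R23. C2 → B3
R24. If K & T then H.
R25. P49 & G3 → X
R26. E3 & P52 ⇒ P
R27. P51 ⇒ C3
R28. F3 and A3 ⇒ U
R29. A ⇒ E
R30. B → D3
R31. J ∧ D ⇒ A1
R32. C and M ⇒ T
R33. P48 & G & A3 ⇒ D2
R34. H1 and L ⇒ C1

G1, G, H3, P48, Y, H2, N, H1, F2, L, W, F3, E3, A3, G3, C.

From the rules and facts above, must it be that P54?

Forward chaining from the given facts derives: B1, A2, P51, R, C3, U, D2, C1, B, D, G2, D3, C2, B3, J, A1, T.
The only rule concluding P54 is R2, which needs B2; that is never established.

No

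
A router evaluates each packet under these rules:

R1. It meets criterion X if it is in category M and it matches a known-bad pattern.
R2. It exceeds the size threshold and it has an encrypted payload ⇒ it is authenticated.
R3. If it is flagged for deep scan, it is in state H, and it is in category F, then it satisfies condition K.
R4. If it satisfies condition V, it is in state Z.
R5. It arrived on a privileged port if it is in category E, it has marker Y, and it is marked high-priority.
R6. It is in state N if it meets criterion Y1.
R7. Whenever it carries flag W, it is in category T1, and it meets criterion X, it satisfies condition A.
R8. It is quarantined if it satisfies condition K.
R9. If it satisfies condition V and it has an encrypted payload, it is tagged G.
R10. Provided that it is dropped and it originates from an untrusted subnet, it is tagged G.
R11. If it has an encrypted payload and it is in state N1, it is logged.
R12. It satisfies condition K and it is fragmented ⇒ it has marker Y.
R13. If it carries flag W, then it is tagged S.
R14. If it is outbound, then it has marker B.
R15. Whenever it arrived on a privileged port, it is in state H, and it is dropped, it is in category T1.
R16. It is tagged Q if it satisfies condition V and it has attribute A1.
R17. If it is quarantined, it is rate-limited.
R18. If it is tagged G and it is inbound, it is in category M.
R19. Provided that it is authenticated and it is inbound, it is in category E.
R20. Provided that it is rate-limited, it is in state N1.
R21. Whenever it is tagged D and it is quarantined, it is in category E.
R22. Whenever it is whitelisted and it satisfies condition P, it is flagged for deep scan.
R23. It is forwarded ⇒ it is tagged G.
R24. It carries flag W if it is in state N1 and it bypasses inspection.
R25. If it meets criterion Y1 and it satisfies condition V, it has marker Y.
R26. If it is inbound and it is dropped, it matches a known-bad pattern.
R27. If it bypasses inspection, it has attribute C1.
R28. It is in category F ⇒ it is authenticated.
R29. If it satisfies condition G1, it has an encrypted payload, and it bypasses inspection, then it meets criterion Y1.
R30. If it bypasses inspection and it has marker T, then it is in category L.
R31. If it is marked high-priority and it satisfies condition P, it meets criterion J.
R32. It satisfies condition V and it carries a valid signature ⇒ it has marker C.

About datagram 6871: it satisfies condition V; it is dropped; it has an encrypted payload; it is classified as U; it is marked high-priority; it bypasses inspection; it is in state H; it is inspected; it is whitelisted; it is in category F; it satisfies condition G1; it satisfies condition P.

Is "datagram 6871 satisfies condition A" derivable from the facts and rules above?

Forward chaining from the given facts derives: is in state Z, is tagged G, is flagged for deep scan, has attribute C1, is authenticated, meets criterion Y1, meets criterion J, satisfies condition K, is in state N, is quarantined, is rate-limited, is in state N1, carries flag W, has marker Y, is logged, is tagged S.
The only rule concluding "it satisfies condition A" is R7, which needs "it is in category T1"; that is never established.

No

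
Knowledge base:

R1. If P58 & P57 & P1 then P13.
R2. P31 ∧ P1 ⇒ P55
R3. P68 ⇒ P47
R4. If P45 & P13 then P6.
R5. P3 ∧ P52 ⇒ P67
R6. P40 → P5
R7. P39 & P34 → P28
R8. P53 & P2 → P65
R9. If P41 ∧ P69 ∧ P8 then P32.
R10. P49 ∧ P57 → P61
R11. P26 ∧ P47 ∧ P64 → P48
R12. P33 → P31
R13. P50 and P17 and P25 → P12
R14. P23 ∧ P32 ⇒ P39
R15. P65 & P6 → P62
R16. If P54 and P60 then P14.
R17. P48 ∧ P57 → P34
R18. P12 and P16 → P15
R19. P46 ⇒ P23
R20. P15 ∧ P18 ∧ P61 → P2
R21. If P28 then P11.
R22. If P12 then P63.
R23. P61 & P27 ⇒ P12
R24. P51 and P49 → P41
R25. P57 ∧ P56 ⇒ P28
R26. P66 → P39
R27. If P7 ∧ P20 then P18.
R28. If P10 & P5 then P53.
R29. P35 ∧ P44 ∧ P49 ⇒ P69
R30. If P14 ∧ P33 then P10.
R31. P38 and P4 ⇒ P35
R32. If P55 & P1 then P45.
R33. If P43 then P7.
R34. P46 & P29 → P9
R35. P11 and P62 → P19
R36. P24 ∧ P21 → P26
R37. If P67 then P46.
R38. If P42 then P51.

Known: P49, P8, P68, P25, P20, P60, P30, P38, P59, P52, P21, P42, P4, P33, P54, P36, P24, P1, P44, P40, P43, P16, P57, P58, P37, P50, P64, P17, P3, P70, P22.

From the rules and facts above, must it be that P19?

P13  (by R1: P58, P57, P1)
P47  (by R3: P68)
P67  (by R5: P3, P52)
P5  (by R6: P40)
P61  (by R10: P49, P57)
P31  (by R12: P33)
P12  (by R13: P50, P17, P25)
P14  (by R16: P54, P60)
P15  (by R18: P12, P16)
P10  (by R30: P14, P33)
P35  (by R31: P38, P4)
P7  (by R33: P43)
P26  (by R36: P24, P21)
P46  (by R37: P67)
P51  (by R38: P42)
P55  (by R2: P31, P1)
P48  (by R11: P26, P47, P64)
P34  (by R17: P48, P57)
P23  (by R19: P46)
P41  (by R24: P51, P49)
P18  (by R27: P7, P20)
P53  (by R28: P10, P5)
P69  (by R29: P35, P44, P49)
P45  (by R32: P55, P1)
P6  (by R4: P45, P13)
P32  (by R9: P41, P69, P8)
P39  (by R14: P23, P32)
P2  (by R20: P15, P18, P61)
P28  (by R7: P39, P34)
P65  (by R8: P53, P2)
P62  (by R15: P65, P6)
P11  (by R21: P28)
P19  (by R35: P11, P62)

Yes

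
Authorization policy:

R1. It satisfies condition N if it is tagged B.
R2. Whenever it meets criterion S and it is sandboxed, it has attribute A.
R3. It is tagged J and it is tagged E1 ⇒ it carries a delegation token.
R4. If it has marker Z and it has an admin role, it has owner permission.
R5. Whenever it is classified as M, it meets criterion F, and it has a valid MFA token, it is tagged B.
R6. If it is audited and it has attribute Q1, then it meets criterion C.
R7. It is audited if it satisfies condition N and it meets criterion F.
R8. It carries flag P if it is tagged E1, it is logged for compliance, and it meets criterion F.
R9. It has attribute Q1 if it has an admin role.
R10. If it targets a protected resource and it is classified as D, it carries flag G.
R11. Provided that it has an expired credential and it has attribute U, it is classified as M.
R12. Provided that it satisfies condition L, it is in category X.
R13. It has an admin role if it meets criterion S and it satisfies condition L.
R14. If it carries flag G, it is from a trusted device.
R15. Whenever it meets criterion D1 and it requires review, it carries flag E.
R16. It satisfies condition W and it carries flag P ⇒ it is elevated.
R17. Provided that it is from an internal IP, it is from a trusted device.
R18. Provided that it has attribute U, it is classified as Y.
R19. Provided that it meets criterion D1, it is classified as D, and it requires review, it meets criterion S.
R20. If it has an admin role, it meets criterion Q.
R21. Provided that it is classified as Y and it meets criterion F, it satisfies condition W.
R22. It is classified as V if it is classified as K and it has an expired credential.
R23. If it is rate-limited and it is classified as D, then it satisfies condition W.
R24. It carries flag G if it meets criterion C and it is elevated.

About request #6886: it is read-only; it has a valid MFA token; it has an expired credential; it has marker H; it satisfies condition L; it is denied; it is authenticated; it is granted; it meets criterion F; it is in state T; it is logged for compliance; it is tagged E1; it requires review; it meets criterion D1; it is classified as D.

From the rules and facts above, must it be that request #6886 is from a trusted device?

No

Forward chaining from the given facts derives: carries flag P, is in category X, carries flag E, meets criterion S, has an admin role, meets criterion Q, has attribute Q1.
Rules concluding "it is from a trusted device": R14 needs "it carries flag G"; R17 needs "it is from an internal IP" — none of these are established.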